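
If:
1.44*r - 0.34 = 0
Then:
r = 0.24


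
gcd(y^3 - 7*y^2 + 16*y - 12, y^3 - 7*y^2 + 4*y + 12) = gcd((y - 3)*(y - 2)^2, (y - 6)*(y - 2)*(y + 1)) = y - 2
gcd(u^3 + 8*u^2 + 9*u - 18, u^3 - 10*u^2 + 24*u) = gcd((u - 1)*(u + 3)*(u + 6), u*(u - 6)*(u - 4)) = 1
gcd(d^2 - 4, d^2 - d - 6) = d + 2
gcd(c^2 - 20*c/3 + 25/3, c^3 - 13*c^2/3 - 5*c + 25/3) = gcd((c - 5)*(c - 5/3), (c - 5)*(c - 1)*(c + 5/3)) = c - 5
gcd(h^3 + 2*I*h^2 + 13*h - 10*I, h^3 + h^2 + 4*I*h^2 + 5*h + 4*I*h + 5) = h^2 + 4*I*h + 5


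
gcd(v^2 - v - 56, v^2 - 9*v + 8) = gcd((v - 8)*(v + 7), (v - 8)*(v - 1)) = v - 8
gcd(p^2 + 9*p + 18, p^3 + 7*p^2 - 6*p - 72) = p + 6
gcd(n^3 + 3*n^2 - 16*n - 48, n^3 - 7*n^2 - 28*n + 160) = n - 4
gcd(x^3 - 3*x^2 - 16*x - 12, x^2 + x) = x + 1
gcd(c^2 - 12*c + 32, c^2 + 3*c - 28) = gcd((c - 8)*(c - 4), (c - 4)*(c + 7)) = c - 4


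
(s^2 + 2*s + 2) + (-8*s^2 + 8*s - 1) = -7*s^2 + 10*s + 1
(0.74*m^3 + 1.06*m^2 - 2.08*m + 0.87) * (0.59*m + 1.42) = 0.4366*m^4 + 1.6762*m^3 + 0.278*m^2 - 2.4403*m + 1.2354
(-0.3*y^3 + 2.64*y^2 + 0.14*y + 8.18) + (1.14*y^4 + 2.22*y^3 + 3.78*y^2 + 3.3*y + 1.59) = 1.14*y^4 + 1.92*y^3 + 6.42*y^2 + 3.44*y + 9.77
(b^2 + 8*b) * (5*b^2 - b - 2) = 5*b^4 + 39*b^3 - 10*b^2 - 16*b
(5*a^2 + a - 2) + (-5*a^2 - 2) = a - 4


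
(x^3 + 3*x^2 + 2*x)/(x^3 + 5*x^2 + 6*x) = (x + 1)/(x + 3)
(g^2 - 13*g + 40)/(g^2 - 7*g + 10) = (g - 8)/(g - 2)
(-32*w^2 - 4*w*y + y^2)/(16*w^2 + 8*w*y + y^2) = (-8*w + y)/(4*w + y)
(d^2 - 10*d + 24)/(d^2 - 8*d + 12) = (d - 4)/(d - 2)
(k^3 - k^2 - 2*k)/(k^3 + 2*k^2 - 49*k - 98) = k*(k^2 - k - 2)/(k^3 + 2*k^2 - 49*k - 98)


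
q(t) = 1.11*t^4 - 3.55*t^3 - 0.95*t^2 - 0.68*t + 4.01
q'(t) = 4.44*t^3 - 10.65*t^2 - 1.9*t - 0.68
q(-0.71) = 5.57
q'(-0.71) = -6.29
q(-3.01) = 185.38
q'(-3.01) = -212.53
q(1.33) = -3.45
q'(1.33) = -11.60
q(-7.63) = 5292.80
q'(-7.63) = -2578.42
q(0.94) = 0.45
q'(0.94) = -8.19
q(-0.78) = 6.06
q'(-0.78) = -7.78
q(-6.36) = 2699.33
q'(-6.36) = -1561.62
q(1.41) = -4.40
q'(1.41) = -12.09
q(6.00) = 637.49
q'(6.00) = 563.56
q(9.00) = 4615.70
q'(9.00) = 2356.33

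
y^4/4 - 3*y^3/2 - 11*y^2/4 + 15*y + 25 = (y/2 + 1)^2*(y - 5)^2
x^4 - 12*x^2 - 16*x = x*(x - 4)*(x + 2)^2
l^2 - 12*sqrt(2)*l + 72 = (l - 6*sqrt(2))^2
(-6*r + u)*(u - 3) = -6*r*u + 18*r + u^2 - 3*u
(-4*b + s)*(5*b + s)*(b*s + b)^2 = -20*b^4*s^2 - 40*b^4*s - 20*b^4 + b^3*s^3 + 2*b^3*s^2 + b^3*s + b^2*s^4 + 2*b^2*s^3 + b^2*s^2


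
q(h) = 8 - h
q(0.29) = 7.71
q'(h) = -1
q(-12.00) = 20.00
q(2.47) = 5.53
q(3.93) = 4.07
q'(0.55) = -1.00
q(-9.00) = 17.00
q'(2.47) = -1.00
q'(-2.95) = -1.00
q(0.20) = 7.80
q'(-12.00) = -1.00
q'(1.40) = -1.00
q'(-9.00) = -1.00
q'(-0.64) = -1.00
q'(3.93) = -1.00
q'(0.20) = -1.00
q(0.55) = 7.45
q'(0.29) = -1.00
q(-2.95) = 10.95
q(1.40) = 6.60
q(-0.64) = 8.64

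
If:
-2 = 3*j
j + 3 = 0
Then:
No Solution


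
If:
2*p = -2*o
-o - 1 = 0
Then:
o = -1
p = 1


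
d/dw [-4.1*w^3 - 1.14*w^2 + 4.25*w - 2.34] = -12.3*w^2 - 2.28*w + 4.25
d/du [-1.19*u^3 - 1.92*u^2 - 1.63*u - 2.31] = -3.57*u^2 - 3.84*u - 1.63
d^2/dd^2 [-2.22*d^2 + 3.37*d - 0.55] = -4.44000000000000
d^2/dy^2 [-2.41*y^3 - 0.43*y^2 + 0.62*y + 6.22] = -14.46*y - 0.86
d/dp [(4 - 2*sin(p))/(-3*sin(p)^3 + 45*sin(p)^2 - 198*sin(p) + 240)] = 2*(13 - 2*sin(p))*cos(p)/(3*(sin(p) - 8)^2*(sin(p) - 5)^2)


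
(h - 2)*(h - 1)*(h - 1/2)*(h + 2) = h^4 - 3*h^3/2 - 7*h^2/2 + 6*h - 2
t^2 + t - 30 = (t - 5)*(t + 6)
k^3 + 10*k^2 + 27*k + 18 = (k + 1)*(k + 3)*(k + 6)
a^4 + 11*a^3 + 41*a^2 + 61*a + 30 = (a + 1)*(a + 2)*(a + 3)*(a + 5)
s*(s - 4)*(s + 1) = s^3 - 3*s^2 - 4*s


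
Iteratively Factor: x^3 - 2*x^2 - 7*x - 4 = (x + 1)*(x^2 - 3*x - 4) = (x - 4)*(x + 1)*(x + 1)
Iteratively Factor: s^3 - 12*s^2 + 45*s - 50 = (s - 5)*(s^2 - 7*s + 10) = (s - 5)*(s - 2)*(s - 5)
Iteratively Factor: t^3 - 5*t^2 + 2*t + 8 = (t - 4)*(t^2 - t - 2) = (t - 4)*(t + 1)*(t - 2)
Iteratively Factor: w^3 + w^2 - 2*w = (w + 2)*(w^2 - w) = (w - 1)*(w + 2)*(w)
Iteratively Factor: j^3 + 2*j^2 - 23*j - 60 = (j + 3)*(j^2 - j - 20) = (j - 5)*(j + 3)*(j + 4)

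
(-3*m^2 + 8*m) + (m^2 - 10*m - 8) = -2*m^2 - 2*m - 8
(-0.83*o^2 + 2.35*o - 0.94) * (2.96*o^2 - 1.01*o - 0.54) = -2.4568*o^4 + 7.7943*o^3 - 4.7077*o^2 - 0.3196*o + 0.5076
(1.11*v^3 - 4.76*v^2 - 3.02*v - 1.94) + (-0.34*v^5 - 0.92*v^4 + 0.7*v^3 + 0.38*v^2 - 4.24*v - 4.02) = -0.34*v^5 - 0.92*v^4 + 1.81*v^3 - 4.38*v^2 - 7.26*v - 5.96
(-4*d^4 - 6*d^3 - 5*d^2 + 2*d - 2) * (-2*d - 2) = 8*d^5 + 20*d^4 + 22*d^3 + 6*d^2 + 4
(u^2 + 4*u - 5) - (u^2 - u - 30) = 5*u + 25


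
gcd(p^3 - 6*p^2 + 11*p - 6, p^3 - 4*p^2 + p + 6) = p^2 - 5*p + 6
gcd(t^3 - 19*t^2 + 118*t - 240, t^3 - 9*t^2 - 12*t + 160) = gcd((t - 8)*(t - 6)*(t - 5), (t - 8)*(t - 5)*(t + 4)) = t^2 - 13*t + 40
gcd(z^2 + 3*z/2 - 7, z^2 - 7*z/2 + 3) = z - 2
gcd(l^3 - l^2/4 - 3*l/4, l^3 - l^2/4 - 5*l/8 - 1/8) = l - 1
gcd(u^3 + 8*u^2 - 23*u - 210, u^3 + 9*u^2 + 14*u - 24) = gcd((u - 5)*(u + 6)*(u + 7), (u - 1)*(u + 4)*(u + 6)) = u + 6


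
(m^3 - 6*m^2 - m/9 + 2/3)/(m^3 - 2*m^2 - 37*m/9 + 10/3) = (9*m^3 - 54*m^2 - m + 6)/(9*m^3 - 18*m^2 - 37*m + 30)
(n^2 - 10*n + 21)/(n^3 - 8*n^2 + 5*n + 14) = (n - 3)/(n^2 - n - 2)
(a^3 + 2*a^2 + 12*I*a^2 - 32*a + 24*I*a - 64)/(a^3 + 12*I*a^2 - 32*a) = (a + 2)/a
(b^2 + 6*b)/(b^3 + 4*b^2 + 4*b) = (b + 6)/(b^2 + 4*b + 4)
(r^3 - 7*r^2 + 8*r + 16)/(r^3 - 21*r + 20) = (r^2 - 3*r - 4)/(r^2 + 4*r - 5)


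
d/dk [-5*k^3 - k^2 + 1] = k*(-15*k - 2)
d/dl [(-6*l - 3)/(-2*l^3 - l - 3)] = 3*(4*l^3 + 2*l - (2*l + 1)*(6*l^2 + 1) + 6)/(2*l^3 + l + 3)^2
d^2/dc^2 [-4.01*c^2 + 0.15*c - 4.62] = -8.02000000000000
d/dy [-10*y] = -10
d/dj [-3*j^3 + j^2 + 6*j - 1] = -9*j^2 + 2*j + 6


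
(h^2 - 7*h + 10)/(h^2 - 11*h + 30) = (h - 2)/(h - 6)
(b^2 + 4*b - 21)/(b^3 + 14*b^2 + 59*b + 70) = (b - 3)/(b^2 + 7*b + 10)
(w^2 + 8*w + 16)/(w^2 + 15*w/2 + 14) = 2*(w + 4)/(2*w + 7)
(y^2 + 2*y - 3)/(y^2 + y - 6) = (y - 1)/(y - 2)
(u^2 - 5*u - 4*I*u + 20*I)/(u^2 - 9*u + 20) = (u - 4*I)/(u - 4)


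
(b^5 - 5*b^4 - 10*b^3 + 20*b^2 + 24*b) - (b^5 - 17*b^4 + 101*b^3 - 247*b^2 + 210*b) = 12*b^4 - 111*b^3 + 267*b^2 - 186*b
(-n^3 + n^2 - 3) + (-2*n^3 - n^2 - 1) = -3*n^3 - 4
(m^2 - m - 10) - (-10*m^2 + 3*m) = 11*m^2 - 4*m - 10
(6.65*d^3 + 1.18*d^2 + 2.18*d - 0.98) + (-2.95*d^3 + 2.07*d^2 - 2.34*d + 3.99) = 3.7*d^3 + 3.25*d^2 - 0.16*d + 3.01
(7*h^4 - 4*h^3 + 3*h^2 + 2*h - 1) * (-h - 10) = -7*h^5 - 66*h^4 + 37*h^3 - 32*h^2 - 19*h + 10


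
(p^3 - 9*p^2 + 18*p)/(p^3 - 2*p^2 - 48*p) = (-p^2 + 9*p - 18)/(-p^2 + 2*p + 48)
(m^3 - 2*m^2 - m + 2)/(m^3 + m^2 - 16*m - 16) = (m^2 - 3*m + 2)/(m^2 - 16)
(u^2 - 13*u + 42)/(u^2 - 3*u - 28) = (u - 6)/(u + 4)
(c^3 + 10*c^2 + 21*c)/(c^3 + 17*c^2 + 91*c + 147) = c/(c + 7)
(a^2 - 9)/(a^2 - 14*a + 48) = (a^2 - 9)/(a^2 - 14*a + 48)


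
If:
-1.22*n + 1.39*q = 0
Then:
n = 1.13934426229508*q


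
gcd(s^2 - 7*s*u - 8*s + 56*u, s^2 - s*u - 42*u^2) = s - 7*u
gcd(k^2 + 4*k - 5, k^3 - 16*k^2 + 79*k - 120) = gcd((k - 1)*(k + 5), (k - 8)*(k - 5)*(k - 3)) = 1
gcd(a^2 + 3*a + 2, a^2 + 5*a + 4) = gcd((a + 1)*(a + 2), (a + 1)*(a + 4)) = a + 1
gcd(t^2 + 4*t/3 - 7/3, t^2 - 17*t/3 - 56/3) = t + 7/3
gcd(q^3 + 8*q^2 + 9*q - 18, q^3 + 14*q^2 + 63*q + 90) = q^2 + 9*q + 18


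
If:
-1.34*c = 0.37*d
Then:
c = -0.276119402985075*d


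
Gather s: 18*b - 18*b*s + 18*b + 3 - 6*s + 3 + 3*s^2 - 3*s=36*b + 3*s^2 + s*(-18*b - 9) + 6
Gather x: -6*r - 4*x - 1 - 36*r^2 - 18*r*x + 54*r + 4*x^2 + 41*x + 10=-36*r^2 + 48*r + 4*x^2 + x*(37 - 18*r) + 9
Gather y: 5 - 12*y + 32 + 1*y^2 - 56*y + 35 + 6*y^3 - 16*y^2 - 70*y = 6*y^3 - 15*y^2 - 138*y + 72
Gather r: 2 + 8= 10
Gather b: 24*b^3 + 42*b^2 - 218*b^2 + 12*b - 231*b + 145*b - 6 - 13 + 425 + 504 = 24*b^3 - 176*b^2 - 74*b + 910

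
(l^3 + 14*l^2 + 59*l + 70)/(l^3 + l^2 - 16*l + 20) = (l^2 + 9*l + 14)/(l^2 - 4*l + 4)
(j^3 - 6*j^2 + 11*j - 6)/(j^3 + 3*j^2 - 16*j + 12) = (j - 3)/(j + 6)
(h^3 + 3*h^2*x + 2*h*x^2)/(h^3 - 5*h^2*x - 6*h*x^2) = (-h - 2*x)/(-h + 6*x)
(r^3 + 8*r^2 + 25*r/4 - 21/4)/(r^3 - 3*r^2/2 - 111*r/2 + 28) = (r + 3/2)/(r - 8)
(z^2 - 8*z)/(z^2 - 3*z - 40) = z/(z + 5)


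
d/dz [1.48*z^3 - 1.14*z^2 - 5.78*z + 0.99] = 4.44*z^2 - 2.28*z - 5.78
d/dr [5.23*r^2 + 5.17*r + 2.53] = 10.46*r + 5.17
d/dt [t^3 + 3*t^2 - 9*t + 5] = 3*t^2 + 6*t - 9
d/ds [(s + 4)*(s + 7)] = 2*s + 11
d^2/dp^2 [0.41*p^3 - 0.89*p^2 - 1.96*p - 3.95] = 2.46*p - 1.78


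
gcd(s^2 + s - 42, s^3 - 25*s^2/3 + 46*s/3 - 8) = s - 6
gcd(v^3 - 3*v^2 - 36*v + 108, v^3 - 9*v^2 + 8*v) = 1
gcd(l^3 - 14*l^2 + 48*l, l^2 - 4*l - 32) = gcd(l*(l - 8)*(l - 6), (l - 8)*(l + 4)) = l - 8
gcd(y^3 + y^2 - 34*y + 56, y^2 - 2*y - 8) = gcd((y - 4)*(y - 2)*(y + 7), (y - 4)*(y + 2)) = y - 4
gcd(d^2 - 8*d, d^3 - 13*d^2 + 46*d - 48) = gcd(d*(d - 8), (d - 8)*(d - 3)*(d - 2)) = d - 8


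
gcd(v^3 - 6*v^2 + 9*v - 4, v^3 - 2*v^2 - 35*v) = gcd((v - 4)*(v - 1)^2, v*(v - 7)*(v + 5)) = 1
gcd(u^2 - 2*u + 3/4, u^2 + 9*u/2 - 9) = u - 3/2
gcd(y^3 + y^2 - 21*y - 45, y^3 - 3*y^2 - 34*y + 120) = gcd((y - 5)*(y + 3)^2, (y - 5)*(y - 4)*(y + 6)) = y - 5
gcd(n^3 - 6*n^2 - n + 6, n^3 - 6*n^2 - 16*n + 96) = n - 6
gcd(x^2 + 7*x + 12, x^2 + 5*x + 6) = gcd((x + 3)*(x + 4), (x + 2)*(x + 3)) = x + 3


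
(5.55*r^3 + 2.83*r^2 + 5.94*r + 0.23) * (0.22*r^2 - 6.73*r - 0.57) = 1.221*r^5 - 36.7289*r^4 - 20.9026*r^3 - 41.5387*r^2 - 4.9337*r - 0.1311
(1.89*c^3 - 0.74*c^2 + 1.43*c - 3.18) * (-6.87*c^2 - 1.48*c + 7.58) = -12.9843*c^5 + 2.2866*c^4 + 5.5973*c^3 + 14.121*c^2 + 15.5458*c - 24.1044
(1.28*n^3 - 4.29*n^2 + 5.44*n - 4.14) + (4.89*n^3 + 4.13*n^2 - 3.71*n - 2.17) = 6.17*n^3 - 0.16*n^2 + 1.73*n - 6.31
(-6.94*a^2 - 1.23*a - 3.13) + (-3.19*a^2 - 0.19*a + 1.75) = -10.13*a^2 - 1.42*a - 1.38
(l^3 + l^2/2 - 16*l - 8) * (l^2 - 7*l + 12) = l^5 - 13*l^4/2 - 15*l^3/2 + 110*l^2 - 136*l - 96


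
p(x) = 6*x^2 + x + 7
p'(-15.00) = -179.00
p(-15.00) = 1342.00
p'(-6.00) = -71.00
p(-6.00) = 217.00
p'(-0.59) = -6.08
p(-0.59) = 8.50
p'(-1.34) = -15.08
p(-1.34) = 16.43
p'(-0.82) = -8.84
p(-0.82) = 10.21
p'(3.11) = 38.32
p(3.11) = 68.14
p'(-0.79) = -8.48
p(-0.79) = 9.95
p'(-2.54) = -29.48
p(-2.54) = 43.17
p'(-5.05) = -59.60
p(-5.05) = 154.96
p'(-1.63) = -18.56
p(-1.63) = 21.31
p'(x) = 12*x + 1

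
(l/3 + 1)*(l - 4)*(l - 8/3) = l^3/3 - 11*l^2/9 - 28*l/9 + 32/3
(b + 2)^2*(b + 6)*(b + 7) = b^4 + 17*b^3 + 98*b^2 + 220*b + 168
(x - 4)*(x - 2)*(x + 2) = x^3 - 4*x^2 - 4*x + 16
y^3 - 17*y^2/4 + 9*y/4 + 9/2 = (y - 3)*(y - 2)*(y + 3/4)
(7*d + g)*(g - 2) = 7*d*g - 14*d + g^2 - 2*g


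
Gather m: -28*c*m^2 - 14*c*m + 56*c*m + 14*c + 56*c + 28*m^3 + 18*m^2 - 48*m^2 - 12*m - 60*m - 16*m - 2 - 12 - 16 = 70*c + 28*m^3 + m^2*(-28*c - 30) + m*(42*c - 88) - 30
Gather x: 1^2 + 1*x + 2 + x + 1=2*x + 4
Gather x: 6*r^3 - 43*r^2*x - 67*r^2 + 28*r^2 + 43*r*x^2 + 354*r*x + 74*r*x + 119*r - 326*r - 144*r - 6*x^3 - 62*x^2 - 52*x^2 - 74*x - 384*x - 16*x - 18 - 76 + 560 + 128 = 6*r^3 - 39*r^2 - 351*r - 6*x^3 + x^2*(43*r - 114) + x*(-43*r^2 + 428*r - 474) + 594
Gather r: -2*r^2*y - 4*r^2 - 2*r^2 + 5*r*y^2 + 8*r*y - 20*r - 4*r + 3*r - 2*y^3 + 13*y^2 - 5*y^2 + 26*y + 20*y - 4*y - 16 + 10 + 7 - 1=r^2*(-2*y - 6) + r*(5*y^2 + 8*y - 21) - 2*y^3 + 8*y^2 + 42*y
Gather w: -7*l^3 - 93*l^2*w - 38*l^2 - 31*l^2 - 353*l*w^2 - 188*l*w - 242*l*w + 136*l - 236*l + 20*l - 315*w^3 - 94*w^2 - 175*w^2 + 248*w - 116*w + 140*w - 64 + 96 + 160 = -7*l^3 - 69*l^2 - 80*l - 315*w^3 + w^2*(-353*l - 269) + w*(-93*l^2 - 430*l + 272) + 192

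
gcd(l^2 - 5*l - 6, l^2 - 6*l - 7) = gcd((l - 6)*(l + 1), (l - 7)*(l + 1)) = l + 1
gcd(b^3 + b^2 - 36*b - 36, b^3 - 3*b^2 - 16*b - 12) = b^2 - 5*b - 6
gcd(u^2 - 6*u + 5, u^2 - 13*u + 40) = u - 5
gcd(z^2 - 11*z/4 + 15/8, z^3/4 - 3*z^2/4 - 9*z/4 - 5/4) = 1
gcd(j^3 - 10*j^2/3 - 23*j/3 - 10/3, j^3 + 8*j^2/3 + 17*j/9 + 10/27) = j + 2/3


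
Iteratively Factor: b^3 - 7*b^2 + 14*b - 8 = (b - 1)*(b^2 - 6*b + 8) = (b - 4)*(b - 1)*(b - 2)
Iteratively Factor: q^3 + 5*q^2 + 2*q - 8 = (q + 4)*(q^2 + q - 2) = (q + 2)*(q + 4)*(q - 1)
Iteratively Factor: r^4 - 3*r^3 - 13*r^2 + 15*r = (r)*(r^3 - 3*r^2 - 13*r + 15) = r*(r - 1)*(r^2 - 2*r - 15) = r*(r - 5)*(r - 1)*(r + 3)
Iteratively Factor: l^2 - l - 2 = (l + 1)*(l - 2)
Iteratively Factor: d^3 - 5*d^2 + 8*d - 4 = (d - 2)*(d^2 - 3*d + 2) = (d - 2)^2*(d - 1)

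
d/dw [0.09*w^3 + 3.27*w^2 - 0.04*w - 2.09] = 0.27*w^2 + 6.54*w - 0.04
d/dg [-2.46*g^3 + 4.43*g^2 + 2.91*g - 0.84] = -7.38*g^2 + 8.86*g + 2.91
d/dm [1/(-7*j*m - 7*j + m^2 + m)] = (7*j - 2*m - 1)/(7*j*m + 7*j - m^2 - m)^2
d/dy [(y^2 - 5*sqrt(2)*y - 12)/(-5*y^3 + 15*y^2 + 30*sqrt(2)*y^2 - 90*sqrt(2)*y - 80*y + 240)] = ((-2*y + 5*sqrt(2))*(y^3 - 6*sqrt(2)*y^2 - 3*y^2 + 16*y + 18*sqrt(2)*y - 48) - (-y^2 + 5*sqrt(2)*y + 12)*(3*y^2 - 12*sqrt(2)*y - 6*y + 16 + 18*sqrt(2)))/(5*(y^3 - 6*sqrt(2)*y^2 - 3*y^2 + 16*y + 18*sqrt(2)*y - 48)^2)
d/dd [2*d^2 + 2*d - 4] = 4*d + 2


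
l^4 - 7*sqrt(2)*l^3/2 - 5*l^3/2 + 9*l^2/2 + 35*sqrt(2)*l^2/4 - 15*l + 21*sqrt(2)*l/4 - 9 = (l - 3)*(l + 1/2)*(l - 2*sqrt(2))*(l - 3*sqrt(2)/2)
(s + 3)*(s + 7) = s^2 + 10*s + 21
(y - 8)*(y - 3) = y^2 - 11*y + 24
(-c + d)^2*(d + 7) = c^2*d + 7*c^2 - 2*c*d^2 - 14*c*d + d^3 + 7*d^2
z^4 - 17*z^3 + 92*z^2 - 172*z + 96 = (z - 8)*(z - 6)*(z - 2)*(z - 1)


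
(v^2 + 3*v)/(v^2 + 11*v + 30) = v*(v + 3)/(v^2 + 11*v + 30)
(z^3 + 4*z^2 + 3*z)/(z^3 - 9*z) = (z + 1)/(z - 3)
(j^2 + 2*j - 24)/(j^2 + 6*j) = (j - 4)/j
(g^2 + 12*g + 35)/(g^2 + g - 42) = (g + 5)/(g - 6)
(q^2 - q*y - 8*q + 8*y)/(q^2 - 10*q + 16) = (q - y)/(q - 2)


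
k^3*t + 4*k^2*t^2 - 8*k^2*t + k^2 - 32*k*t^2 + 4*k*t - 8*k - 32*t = (k - 8)*(k + 4*t)*(k*t + 1)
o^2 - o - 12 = (o - 4)*(o + 3)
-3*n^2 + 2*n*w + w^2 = (-n + w)*(3*n + w)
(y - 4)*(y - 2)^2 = y^3 - 8*y^2 + 20*y - 16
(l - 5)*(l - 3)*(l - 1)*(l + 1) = l^4 - 8*l^3 + 14*l^2 + 8*l - 15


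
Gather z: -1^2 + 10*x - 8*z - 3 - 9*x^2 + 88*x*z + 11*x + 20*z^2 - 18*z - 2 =-9*x^2 + 21*x + 20*z^2 + z*(88*x - 26) - 6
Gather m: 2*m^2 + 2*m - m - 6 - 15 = 2*m^2 + m - 21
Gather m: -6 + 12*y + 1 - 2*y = 10*y - 5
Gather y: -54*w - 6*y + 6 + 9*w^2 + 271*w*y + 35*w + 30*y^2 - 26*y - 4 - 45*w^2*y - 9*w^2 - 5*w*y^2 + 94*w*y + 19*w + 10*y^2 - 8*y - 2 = y^2*(40 - 5*w) + y*(-45*w^2 + 365*w - 40)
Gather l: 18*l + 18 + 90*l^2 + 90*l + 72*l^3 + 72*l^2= 72*l^3 + 162*l^2 + 108*l + 18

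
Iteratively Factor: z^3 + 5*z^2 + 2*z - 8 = (z + 2)*(z^2 + 3*z - 4) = (z + 2)*(z + 4)*(z - 1)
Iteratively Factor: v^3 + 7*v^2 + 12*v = (v + 3)*(v^2 + 4*v) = (v + 3)*(v + 4)*(v)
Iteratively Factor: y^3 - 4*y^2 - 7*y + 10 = (y + 2)*(y^2 - 6*y + 5) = (y - 1)*(y + 2)*(y - 5)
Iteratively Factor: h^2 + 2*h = (h)*(h + 2)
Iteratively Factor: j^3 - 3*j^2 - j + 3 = (j - 1)*(j^2 - 2*j - 3) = (j - 1)*(j + 1)*(j - 3)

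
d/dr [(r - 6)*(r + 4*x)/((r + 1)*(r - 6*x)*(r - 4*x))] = (-(r - 6)*(r + 1)*(r - 6*x)*(r + 4*x) - (r - 6)*(r + 1)*(r - 4*x)*(r + 4*x) - (r - 6)*(r - 6*x)*(r - 4*x)*(r + 4*x) + 2*(r + 1)*(r - 6*x)*(r - 4*x)*(r + 2*x - 3))/((r + 1)^2*(r - 6*x)^2*(r - 4*x)^2)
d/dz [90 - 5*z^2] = -10*z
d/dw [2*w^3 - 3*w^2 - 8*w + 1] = 6*w^2 - 6*w - 8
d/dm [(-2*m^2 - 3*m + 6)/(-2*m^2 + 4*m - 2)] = (9 - 7*m)/(2*(m^3 - 3*m^2 + 3*m - 1))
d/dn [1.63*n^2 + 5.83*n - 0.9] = 3.26*n + 5.83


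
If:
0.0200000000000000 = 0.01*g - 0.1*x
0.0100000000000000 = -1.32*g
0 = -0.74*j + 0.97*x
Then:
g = -0.01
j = -0.26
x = -0.20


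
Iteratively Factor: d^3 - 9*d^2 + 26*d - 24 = (d - 2)*(d^2 - 7*d + 12) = (d - 3)*(d - 2)*(d - 4)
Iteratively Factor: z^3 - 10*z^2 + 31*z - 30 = (z - 2)*(z^2 - 8*z + 15) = (z - 5)*(z - 2)*(z - 3)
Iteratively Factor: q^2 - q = (q - 1)*(q)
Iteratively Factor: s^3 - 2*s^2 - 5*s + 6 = (s + 2)*(s^2 - 4*s + 3) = (s - 1)*(s + 2)*(s - 3)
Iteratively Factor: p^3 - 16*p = (p - 4)*(p^2 + 4*p) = p*(p - 4)*(p + 4)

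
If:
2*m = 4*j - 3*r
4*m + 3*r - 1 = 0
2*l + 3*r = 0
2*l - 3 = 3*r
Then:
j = -1/16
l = 3/4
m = 5/8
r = -1/2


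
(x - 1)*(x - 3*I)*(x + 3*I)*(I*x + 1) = I*x^4 + x^3 - I*x^3 - x^2 + 9*I*x^2 + 9*x - 9*I*x - 9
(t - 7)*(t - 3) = t^2 - 10*t + 21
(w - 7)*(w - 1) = w^2 - 8*w + 7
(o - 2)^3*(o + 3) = o^4 - 3*o^3 - 6*o^2 + 28*o - 24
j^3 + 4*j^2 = j^2*(j + 4)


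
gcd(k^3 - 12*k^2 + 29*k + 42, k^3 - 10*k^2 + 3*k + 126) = k^2 - 13*k + 42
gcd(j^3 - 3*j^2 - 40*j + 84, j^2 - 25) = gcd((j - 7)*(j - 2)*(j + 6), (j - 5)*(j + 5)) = 1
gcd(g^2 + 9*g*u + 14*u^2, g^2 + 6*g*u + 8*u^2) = g + 2*u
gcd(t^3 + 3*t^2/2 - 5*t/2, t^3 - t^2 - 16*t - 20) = 1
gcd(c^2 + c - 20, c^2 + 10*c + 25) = c + 5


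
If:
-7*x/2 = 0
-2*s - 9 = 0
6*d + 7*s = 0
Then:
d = 21/4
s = -9/2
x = 0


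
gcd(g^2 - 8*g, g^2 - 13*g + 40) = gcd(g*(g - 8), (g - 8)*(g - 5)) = g - 8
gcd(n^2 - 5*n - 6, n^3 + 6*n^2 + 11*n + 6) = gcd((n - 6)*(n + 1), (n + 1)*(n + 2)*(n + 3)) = n + 1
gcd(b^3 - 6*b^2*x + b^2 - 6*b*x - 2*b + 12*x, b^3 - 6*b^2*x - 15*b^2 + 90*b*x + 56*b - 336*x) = -b + 6*x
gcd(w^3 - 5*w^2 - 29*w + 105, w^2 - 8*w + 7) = w - 7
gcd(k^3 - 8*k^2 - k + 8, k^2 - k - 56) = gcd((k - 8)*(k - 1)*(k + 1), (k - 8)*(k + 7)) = k - 8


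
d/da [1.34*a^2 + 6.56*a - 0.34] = 2.68*a + 6.56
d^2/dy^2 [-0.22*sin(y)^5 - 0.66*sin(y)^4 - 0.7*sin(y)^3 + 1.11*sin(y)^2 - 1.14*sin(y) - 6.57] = 5.5*sin(y)^5 + 10.56*sin(y)^4 + 1.9*sin(y)^3 - 12.36*sin(y)^2 - 3.06*sin(y) + 2.22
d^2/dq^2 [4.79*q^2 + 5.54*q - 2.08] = 9.58000000000000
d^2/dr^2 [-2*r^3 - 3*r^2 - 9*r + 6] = -12*r - 6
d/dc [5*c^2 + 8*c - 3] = 10*c + 8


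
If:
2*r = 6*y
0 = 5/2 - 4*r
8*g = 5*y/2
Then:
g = 25/384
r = 5/8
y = 5/24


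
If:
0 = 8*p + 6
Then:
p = -3/4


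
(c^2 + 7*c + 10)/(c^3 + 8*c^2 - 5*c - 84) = (c^2 + 7*c + 10)/(c^3 + 8*c^2 - 5*c - 84)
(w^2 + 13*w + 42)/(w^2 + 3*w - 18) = (w + 7)/(w - 3)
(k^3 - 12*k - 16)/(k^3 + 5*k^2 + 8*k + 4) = (k - 4)/(k + 1)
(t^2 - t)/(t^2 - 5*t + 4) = t/(t - 4)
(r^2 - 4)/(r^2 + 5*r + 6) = (r - 2)/(r + 3)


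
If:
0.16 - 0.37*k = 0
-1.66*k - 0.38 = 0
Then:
No Solution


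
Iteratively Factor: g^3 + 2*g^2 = (g)*(g^2 + 2*g) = g*(g + 2)*(g)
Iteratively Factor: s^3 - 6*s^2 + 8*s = (s - 2)*(s^2 - 4*s) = s*(s - 2)*(s - 4)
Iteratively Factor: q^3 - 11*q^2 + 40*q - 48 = (q - 4)*(q^2 - 7*q + 12) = (q - 4)^2*(q - 3)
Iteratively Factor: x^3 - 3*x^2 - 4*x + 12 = (x - 2)*(x^2 - x - 6) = (x - 3)*(x - 2)*(x + 2)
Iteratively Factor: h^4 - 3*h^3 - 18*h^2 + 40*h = (h + 4)*(h^3 - 7*h^2 + 10*h) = (h - 5)*(h + 4)*(h^2 - 2*h) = (h - 5)*(h - 2)*(h + 4)*(h)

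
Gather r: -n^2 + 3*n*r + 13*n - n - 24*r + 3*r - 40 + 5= -n^2 + 12*n + r*(3*n - 21) - 35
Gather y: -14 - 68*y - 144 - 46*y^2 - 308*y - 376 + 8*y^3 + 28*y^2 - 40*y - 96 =8*y^3 - 18*y^2 - 416*y - 630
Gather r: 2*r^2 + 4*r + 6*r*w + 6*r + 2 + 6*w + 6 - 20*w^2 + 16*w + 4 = 2*r^2 + r*(6*w + 10) - 20*w^2 + 22*w + 12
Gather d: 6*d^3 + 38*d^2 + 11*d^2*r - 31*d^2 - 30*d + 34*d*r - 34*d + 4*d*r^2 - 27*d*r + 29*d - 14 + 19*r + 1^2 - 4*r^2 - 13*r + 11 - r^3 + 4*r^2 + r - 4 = 6*d^3 + d^2*(11*r + 7) + d*(4*r^2 + 7*r - 35) - r^3 + 7*r - 6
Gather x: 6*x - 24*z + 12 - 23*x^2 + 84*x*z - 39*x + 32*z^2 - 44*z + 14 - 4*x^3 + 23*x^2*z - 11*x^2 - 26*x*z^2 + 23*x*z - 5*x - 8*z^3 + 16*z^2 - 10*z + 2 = -4*x^3 + x^2*(23*z - 34) + x*(-26*z^2 + 107*z - 38) - 8*z^3 + 48*z^2 - 78*z + 28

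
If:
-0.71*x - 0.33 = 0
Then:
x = -0.46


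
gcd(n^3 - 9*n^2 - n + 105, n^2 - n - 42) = n - 7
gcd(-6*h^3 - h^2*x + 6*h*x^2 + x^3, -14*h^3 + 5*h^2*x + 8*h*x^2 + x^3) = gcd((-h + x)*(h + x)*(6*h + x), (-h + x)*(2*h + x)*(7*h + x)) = -h + x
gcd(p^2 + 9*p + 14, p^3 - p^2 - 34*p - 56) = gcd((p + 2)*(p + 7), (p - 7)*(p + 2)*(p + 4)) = p + 2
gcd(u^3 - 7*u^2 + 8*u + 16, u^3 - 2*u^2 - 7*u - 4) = u^2 - 3*u - 4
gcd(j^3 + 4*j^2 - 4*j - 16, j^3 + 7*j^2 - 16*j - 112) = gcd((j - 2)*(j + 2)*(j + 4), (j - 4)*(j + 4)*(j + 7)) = j + 4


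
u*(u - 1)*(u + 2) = u^3 + u^2 - 2*u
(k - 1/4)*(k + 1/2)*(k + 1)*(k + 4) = k^4 + 21*k^3/4 + 41*k^2/8 + 3*k/8 - 1/2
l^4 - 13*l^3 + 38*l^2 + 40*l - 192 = (l - 8)*(l - 4)*(l - 3)*(l + 2)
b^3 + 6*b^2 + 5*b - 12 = (b - 1)*(b + 3)*(b + 4)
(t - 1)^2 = t^2 - 2*t + 1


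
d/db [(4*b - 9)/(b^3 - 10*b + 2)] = (4*b^3 - 40*b - (4*b - 9)*(3*b^2 - 10) + 8)/(b^3 - 10*b + 2)^2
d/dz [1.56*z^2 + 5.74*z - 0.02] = 3.12*z + 5.74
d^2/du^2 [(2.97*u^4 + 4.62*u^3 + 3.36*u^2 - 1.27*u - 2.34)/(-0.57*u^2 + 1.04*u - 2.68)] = (-1.929906*u^6 + 10.563696*u^5 - 46.495944*u^4 + 133.410414*u^3 - 143.36154*u^2 - 219.059352*u - 43.27352)/(0.185193*u^6 - 1.013688*u^5 + 4.461732*u^4 - 10.657088*u^3 + 20.977968*u^2 - 22.409088*u + 19.248832)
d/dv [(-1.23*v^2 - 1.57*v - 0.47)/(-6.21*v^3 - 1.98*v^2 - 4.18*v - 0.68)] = (-7.6383*v^4 - 19.4994*v^3 - 6.7233*v^2 - 0.1884*v - 0.897)/(38.5641*v^6 + 24.5916*v^5 + 55.836*v^4 + 24.9984*v^3 + 20.1652*v^2 + 5.6848*v + 0.4624)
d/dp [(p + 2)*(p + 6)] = 2*p + 8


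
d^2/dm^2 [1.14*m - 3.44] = 0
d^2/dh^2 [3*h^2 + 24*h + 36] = 6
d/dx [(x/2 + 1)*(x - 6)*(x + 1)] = 3*x^2/2 - 3*x - 8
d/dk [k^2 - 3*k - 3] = 2*k - 3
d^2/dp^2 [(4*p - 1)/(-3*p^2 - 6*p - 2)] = 6*(-12*(p + 1)^2*(4*p - 1) + (12*p + 7)*(3*p^2 + 6*p + 2))/(3*p^2 + 6*p + 2)^3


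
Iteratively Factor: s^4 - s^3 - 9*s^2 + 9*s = (s + 3)*(s^3 - 4*s^2 + 3*s) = (s - 3)*(s + 3)*(s^2 - s) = (s - 3)*(s - 1)*(s + 3)*(s)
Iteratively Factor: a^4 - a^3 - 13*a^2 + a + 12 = (a + 3)*(a^3 - 4*a^2 - a + 4) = (a + 1)*(a + 3)*(a^2 - 5*a + 4) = (a - 1)*(a + 1)*(a + 3)*(a - 4)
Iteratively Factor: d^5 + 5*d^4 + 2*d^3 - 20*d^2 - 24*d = (d + 3)*(d^4 + 2*d^3 - 4*d^2 - 8*d) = (d - 2)*(d + 3)*(d^3 + 4*d^2 + 4*d) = (d - 2)*(d + 2)*(d + 3)*(d^2 + 2*d) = d*(d - 2)*(d + 2)*(d + 3)*(d + 2)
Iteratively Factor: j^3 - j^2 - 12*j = (j)*(j^2 - j - 12) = j*(j - 4)*(j + 3)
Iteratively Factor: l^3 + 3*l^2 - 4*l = (l)*(l^2 + 3*l - 4) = l*(l - 1)*(l + 4)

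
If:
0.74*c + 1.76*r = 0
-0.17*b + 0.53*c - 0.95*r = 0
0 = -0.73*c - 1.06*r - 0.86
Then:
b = -16.54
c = -3.02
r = 1.27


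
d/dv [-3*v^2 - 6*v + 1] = -6*v - 6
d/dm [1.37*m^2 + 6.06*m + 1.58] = 2.74*m + 6.06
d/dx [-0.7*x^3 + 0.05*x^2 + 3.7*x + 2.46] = -2.1*x^2 + 0.1*x + 3.7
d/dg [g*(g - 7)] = 2*g - 7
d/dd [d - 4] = 1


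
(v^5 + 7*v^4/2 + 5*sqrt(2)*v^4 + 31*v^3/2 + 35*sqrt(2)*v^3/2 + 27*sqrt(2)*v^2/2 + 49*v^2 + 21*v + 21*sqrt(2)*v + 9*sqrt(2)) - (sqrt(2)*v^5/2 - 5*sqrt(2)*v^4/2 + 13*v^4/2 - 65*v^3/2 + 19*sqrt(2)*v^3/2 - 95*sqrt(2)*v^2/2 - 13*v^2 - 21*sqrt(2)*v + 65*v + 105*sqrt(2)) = -sqrt(2)*v^5/2 + v^5 - 3*v^4 + 15*sqrt(2)*v^4/2 + 8*sqrt(2)*v^3 + 48*v^3 + 62*v^2 + 61*sqrt(2)*v^2 - 44*v + 42*sqrt(2)*v - 96*sqrt(2)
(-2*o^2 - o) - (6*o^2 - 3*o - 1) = -8*o^2 + 2*o + 1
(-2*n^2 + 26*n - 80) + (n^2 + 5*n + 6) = -n^2 + 31*n - 74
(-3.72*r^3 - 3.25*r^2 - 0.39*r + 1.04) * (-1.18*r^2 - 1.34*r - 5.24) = 4.3896*r^5 + 8.8198*r^4 + 24.308*r^3 + 16.3254*r^2 + 0.65*r - 5.4496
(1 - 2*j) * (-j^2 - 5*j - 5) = 2*j^3 + 9*j^2 + 5*j - 5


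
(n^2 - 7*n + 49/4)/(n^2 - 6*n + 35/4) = (2*n - 7)/(2*n - 5)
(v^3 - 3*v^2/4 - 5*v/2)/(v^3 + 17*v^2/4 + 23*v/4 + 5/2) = v*(v - 2)/(v^2 + 3*v + 2)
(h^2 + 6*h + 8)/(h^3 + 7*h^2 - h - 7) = (h^2 + 6*h + 8)/(h^3 + 7*h^2 - h - 7)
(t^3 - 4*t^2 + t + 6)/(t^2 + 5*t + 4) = (t^2 - 5*t + 6)/(t + 4)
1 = 1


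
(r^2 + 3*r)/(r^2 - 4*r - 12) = r*(r + 3)/(r^2 - 4*r - 12)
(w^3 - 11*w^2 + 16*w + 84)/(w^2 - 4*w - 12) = w - 7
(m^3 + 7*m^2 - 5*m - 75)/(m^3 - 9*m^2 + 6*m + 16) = (m^3 + 7*m^2 - 5*m - 75)/(m^3 - 9*m^2 + 6*m + 16)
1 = 1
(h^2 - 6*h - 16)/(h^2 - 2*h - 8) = (h - 8)/(h - 4)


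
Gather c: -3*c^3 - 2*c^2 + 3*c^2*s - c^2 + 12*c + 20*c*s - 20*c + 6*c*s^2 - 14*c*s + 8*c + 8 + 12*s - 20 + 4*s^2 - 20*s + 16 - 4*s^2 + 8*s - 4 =-3*c^3 + c^2*(3*s - 3) + c*(6*s^2 + 6*s)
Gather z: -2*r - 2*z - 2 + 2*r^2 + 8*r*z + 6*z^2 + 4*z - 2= 2*r^2 - 2*r + 6*z^2 + z*(8*r + 2) - 4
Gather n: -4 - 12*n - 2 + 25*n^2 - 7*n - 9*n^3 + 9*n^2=-9*n^3 + 34*n^2 - 19*n - 6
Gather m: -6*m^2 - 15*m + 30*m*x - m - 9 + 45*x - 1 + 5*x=-6*m^2 + m*(30*x - 16) + 50*x - 10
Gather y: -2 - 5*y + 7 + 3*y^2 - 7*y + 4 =3*y^2 - 12*y + 9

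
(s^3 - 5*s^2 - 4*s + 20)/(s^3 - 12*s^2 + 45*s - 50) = (s + 2)/(s - 5)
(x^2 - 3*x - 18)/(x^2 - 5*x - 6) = (x + 3)/(x + 1)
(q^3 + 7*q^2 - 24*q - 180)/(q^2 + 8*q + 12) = (q^2 + q - 30)/(q + 2)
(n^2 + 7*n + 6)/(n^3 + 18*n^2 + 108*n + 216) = (n + 1)/(n^2 + 12*n + 36)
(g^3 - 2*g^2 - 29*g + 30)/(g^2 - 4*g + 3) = (g^2 - g - 30)/(g - 3)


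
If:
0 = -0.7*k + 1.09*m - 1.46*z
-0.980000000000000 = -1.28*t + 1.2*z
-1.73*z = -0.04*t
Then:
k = 1.55714285714286*m - 0.0377400295420975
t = 0.78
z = 0.02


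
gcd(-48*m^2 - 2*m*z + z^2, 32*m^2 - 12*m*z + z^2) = -8*m + z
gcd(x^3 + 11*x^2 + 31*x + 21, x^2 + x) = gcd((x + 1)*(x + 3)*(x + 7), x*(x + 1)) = x + 1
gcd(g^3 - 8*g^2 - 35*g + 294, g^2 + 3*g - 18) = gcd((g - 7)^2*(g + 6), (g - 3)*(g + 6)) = g + 6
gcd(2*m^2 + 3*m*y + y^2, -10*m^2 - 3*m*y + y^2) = 2*m + y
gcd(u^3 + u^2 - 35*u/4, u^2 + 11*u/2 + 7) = u + 7/2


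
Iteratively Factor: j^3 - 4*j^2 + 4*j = (j)*(j^2 - 4*j + 4) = j*(j - 2)*(j - 2)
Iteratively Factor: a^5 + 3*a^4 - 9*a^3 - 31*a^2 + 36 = (a - 1)*(a^4 + 4*a^3 - 5*a^2 - 36*a - 36) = (a - 1)*(a + 3)*(a^3 + a^2 - 8*a - 12) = (a - 3)*(a - 1)*(a + 3)*(a^2 + 4*a + 4) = (a - 3)*(a - 1)*(a + 2)*(a + 3)*(a + 2)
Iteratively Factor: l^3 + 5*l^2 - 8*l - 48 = (l - 3)*(l^2 + 8*l + 16) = (l - 3)*(l + 4)*(l + 4)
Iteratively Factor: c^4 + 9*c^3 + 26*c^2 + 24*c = (c + 2)*(c^3 + 7*c^2 + 12*c) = (c + 2)*(c + 3)*(c^2 + 4*c) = c*(c + 2)*(c + 3)*(c + 4)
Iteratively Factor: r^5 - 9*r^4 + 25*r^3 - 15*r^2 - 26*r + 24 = (r - 4)*(r^4 - 5*r^3 + 5*r^2 + 5*r - 6) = (r - 4)*(r - 1)*(r^3 - 4*r^2 + r + 6) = (r - 4)*(r - 1)*(r + 1)*(r^2 - 5*r + 6) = (r - 4)*(r - 3)*(r - 1)*(r + 1)*(r - 2)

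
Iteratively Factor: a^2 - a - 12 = (a + 3)*(a - 4)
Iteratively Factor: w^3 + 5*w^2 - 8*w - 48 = (w - 3)*(w^2 + 8*w + 16) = (w - 3)*(w + 4)*(w + 4)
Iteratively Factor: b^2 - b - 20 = (b + 4)*(b - 5)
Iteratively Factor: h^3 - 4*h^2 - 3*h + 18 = (h + 2)*(h^2 - 6*h + 9) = (h - 3)*(h + 2)*(h - 3)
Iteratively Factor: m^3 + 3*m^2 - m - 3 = (m - 1)*(m^2 + 4*m + 3) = (m - 1)*(m + 3)*(m + 1)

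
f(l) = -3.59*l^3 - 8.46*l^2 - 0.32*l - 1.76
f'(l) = -10.77*l^2 - 16.92*l - 0.32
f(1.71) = -45.00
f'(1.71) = -60.75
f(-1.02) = -6.43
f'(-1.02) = 5.73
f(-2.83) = 12.76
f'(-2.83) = -38.69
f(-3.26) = 33.75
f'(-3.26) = -59.62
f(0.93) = -12.26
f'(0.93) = -25.37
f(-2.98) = 19.07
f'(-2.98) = -45.54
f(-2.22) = -3.47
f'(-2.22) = -15.84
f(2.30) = -90.93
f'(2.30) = -96.21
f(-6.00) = 471.04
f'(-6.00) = -286.52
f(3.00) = -175.79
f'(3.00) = -148.01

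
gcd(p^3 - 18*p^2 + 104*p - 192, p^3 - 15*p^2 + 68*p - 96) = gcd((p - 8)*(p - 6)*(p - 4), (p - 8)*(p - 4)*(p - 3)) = p^2 - 12*p + 32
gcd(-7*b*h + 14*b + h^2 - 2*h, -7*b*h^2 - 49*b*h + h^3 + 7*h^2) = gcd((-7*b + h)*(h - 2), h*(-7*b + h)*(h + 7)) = 7*b - h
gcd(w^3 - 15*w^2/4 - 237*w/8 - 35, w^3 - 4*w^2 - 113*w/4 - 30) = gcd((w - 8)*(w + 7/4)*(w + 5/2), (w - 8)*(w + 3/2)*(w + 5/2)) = w^2 - 11*w/2 - 20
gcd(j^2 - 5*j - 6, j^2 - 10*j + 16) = 1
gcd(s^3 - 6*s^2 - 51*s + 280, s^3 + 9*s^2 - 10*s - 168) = s + 7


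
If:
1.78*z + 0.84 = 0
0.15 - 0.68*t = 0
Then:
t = 0.22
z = -0.47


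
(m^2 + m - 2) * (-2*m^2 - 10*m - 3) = -2*m^4 - 12*m^3 - 9*m^2 + 17*m + 6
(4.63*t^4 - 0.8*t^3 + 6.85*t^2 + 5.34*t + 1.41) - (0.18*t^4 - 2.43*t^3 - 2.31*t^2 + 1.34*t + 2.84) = 4.45*t^4 + 1.63*t^3 + 9.16*t^2 + 4.0*t - 1.43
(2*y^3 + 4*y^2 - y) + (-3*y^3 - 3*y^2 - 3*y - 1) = -y^3 + y^2 - 4*y - 1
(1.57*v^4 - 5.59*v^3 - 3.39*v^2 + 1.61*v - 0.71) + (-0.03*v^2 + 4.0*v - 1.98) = 1.57*v^4 - 5.59*v^3 - 3.42*v^2 + 5.61*v - 2.69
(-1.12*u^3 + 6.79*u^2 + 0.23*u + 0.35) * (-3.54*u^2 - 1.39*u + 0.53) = 3.9648*u^5 - 22.4798*u^4 - 10.8459*u^3 + 2.04*u^2 - 0.3646*u + 0.1855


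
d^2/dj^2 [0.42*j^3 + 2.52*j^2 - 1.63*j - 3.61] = 2.52*j + 5.04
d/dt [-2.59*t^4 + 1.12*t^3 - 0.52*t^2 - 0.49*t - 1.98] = -10.36*t^3 + 3.36*t^2 - 1.04*t - 0.49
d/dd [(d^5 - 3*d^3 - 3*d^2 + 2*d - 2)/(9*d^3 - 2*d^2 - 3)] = (18*d^7 - 6*d^6 + 18*d^4 - 36*d^3 + 85*d^2 + 10*d - 6)/(81*d^6 - 36*d^5 + 4*d^4 - 54*d^3 + 12*d^2 + 9)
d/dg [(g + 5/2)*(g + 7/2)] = 2*g + 6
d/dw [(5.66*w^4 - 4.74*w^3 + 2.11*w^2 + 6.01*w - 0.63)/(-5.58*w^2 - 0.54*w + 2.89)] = (-63.1656*w^5 + 17.28*w^4 + 70.5488*w^3 - 8.69940000000001*w^2 + 5.165*w + 17.0287)/(31.1364*w^4 + 6.0264*w^3 - 31.9608*w^2 - 3.1212*w + 8.3521)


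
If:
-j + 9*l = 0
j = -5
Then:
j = -5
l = -5/9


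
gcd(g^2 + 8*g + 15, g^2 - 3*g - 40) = g + 5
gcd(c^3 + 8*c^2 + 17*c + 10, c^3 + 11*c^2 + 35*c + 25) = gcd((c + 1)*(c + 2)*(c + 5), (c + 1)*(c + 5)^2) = c^2 + 6*c + 5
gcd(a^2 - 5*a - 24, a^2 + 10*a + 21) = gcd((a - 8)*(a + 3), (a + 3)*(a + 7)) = a + 3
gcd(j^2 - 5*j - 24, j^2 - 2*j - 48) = j - 8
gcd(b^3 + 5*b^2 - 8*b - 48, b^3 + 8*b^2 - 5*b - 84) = b^2 + b - 12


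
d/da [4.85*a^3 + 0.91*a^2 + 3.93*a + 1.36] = 14.55*a^2 + 1.82*a + 3.93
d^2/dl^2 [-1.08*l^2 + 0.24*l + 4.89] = -2.16000000000000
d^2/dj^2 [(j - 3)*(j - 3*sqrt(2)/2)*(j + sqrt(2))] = 6*j - 6 - sqrt(2)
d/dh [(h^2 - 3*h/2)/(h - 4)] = (h^2 - 8*h + 6)/(h^2 - 8*h + 16)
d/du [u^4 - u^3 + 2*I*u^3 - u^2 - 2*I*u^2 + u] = 4*u^3 + u^2*(-3 + 6*I) + u*(-2 - 4*I) + 1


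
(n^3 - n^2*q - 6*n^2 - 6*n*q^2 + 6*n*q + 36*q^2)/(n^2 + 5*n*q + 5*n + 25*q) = (n^3 - n^2*q - 6*n^2 - 6*n*q^2 + 6*n*q + 36*q^2)/(n^2 + 5*n*q + 5*n + 25*q)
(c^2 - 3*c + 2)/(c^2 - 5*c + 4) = (c - 2)/(c - 4)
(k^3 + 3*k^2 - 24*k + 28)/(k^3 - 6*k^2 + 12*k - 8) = (k + 7)/(k - 2)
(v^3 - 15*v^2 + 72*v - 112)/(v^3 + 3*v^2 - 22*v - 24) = (v^2 - 11*v + 28)/(v^2 + 7*v + 6)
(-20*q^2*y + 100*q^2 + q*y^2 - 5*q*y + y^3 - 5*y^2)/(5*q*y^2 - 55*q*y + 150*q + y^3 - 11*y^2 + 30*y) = (-4*q + y)/(y - 6)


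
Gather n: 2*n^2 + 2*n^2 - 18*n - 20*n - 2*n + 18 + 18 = 4*n^2 - 40*n + 36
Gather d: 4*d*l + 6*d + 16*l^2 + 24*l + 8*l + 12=d*(4*l + 6) + 16*l^2 + 32*l + 12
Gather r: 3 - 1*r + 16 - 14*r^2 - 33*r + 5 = -14*r^2 - 34*r + 24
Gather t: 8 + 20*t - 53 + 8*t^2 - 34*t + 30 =8*t^2 - 14*t - 15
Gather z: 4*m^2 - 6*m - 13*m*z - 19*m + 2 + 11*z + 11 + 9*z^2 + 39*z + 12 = 4*m^2 - 25*m + 9*z^2 + z*(50 - 13*m) + 25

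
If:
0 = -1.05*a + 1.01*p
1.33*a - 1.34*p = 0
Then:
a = 0.00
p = 0.00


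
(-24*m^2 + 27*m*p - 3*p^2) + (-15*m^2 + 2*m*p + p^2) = -39*m^2 + 29*m*p - 2*p^2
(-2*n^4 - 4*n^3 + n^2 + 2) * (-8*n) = 16*n^5 + 32*n^4 - 8*n^3 - 16*n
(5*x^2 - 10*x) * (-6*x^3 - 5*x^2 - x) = -30*x^5 + 35*x^4 + 45*x^3 + 10*x^2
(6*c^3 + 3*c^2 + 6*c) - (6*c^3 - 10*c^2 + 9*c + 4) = 13*c^2 - 3*c - 4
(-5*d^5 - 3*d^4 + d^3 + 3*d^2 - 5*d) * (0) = 0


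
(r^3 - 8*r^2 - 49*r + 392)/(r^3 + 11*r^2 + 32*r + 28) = (r^2 - 15*r + 56)/(r^2 + 4*r + 4)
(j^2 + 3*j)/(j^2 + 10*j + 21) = j/(j + 7)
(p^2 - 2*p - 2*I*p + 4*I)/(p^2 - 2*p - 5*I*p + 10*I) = (p - 2*I)/(p - 5*I)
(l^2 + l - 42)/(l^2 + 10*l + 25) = (l^2 + l - 42)/(l^2 + 10*l + 25)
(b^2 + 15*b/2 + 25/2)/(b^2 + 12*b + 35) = (b + 5/2)/(b + 7)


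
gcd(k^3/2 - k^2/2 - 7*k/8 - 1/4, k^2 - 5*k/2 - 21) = 1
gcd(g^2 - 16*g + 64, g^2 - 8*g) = g - 8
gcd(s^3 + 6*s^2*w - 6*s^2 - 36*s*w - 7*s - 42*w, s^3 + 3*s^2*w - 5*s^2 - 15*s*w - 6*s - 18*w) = s + 1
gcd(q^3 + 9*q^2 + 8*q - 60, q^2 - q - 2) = q - 2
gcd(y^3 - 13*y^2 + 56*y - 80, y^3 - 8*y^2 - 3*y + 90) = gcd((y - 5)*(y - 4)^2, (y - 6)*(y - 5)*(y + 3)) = y - 5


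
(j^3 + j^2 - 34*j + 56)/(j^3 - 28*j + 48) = (j + 7)/(j + 6)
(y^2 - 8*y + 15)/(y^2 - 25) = (y - 3)/(y + 5)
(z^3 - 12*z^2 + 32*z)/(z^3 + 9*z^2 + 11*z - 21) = z*(z^2 - 12*z + 32)/(z^3 + 9*z^2 + 11*z - 21)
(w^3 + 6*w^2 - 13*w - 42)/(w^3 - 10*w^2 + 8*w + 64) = (w^2 + 4*w - 21)/(w^2 - 12*w + 32)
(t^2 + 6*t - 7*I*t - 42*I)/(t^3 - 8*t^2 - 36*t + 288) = (t - 7*I)/(t^2 - 14*t + 48)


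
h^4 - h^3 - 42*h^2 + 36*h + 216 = (h - 6)*(h - 3)*(h + 2)*(h + 6)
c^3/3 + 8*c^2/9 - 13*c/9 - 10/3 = (c/3 + 1)*(c - 2)*(c + 5/3)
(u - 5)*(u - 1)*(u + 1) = u^3 - 5*u^2 - u + 5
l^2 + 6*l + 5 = (l + 1)*(l + 5)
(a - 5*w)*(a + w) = a^2 - 4*a*w - 5*w^2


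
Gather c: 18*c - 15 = 18*c - 15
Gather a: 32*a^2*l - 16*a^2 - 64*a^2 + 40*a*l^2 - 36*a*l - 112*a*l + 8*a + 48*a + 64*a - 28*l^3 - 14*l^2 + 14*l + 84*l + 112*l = a^2*(32*l - 80) + a*(40*l^2 - 148*l + 120) - 28*l^3 - 14*l^2 + 210*l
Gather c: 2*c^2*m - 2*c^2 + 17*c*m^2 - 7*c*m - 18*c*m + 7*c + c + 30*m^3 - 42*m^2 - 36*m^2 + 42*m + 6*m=c^2*(2*m - 2) + c*(17*m^2 - 25*m + 8) + 30*m^3 - 78*m^2 + 48*m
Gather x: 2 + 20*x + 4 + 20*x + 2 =40*x + 8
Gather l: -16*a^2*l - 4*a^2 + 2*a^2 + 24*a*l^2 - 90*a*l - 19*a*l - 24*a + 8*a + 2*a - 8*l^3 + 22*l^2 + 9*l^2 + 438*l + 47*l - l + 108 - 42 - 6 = -2*a^2 - 14*a - 8*l^3 + l^2*(24*a + 31) + l*(-16*a^2 - 109*a + 484) + 60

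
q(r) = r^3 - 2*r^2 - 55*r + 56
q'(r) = 3*r^2 - 4*r - 55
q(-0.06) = 59.29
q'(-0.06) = -54.75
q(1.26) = -14.47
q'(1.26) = -55.28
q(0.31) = 38.79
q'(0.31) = -55.95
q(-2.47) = 164.58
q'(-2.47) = -26.82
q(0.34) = 37.11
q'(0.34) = -56.01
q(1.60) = -33.02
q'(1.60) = -53.72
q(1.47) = -26.00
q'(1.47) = -54.40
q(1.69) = -37.84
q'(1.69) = -53.19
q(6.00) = -130.00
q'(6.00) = 29.00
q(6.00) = -130.00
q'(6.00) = 29.00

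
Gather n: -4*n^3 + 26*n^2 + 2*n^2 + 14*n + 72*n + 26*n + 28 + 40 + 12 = -4*n^3 + 28*n^2 + 112*n + 80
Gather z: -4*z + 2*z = -2*z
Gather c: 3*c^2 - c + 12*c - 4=3*c^2 + 11*c - 4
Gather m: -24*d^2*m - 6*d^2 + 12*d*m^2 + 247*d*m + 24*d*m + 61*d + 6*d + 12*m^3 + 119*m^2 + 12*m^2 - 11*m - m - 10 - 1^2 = -6*d^2 + 67*d + 12*m^3 + m^2*(12*d + 131) + m*(-24*d^2 + 271*d - 12) - 11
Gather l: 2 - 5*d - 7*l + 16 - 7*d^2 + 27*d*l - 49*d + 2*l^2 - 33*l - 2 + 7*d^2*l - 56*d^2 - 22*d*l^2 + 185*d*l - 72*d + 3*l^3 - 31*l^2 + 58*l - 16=-63*d^2 - 126*d + 3*l^3 + l^2*(-22*d - 29) + l*(7*d^2 + 212*d + 18)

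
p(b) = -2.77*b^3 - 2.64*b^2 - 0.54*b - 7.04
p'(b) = -8.31*b^2 - 5.28*b - 0.54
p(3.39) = -147.12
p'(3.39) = -113.94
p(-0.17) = -7.01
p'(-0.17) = 0.12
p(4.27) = -273.14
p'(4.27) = -174.60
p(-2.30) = 13.94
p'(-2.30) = -32.36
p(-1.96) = 4.73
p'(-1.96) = -22.11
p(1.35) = -19.40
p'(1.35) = -22.81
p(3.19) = -125.55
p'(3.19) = -101.95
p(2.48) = -66.87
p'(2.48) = -64.74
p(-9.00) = 1803.31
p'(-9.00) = -626.13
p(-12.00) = 4405.84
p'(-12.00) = -1133.82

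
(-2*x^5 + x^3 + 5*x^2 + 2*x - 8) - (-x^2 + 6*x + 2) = -2*x^5 + x^3 + 6*x^2 - 4*x - 10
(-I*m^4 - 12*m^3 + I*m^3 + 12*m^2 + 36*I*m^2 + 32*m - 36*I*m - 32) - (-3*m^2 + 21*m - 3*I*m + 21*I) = -I*m^4 - 12*m^3 + I*m^3 + 15*m^2 + 36*I*m^2 + 11*m - 33*I*m - 32 - 21*I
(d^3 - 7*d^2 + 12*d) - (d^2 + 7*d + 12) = d^3 - 8*d^2 + 5*d - 12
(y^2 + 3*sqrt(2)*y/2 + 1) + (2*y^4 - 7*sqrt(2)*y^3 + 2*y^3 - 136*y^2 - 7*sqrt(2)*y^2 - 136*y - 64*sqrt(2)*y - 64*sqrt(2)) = 2*y^4 - 7*sqrt(2)*y^3 + 2*y^3 - 135*y^2 - 7*sqrt(2)*y^2 - 136*y - 125*sqrt(2)*y/2 - 64*sqrt(2) + 1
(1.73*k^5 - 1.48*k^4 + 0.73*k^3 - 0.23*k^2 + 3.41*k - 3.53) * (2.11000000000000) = 3.6503*k^5 - 3.1228*k^4 + 1.5403*k^3 - 0.4853*k^2 + 7.1951*k - 7.4483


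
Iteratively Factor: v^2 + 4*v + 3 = (v + 1)*(v + 3)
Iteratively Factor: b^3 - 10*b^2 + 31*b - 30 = (b - 2)*(b^2 - 8*b + 15) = (b - 3)*(b - 2)*(b - 5)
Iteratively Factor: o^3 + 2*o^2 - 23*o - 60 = (o - 5)*(o^2 + 7*o + 12) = (o - 5)*(o + 4)*(o + 3)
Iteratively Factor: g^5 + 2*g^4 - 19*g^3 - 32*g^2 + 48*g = (g + 4)*(g^4 - 2*g^3 - 11*g^2 + 12*g) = (g - 1)*(g + 4)*(g^3 - g^2 - 12*g) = g*(g - 1)*(g + 4)*(g^2 - g - 12) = g*(g - 4)*(g - 1)*(g + 4)*(g + 3)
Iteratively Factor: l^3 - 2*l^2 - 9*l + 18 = (l - 2)*(l^2 - 9) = (l - 3)*(l - 2)*(l + 3)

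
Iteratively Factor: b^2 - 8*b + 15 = (b - 3)*(b - 5)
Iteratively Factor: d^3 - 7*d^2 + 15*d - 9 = (d - 1)*(d^2 - 6*d + 9) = (d - 3)*(d - 1)*(d - 3)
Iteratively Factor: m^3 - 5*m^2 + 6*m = (m)*(m^2 - 5*m + 6) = m*(m - 3)*(m - 2)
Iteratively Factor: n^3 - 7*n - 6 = (n + 2)*(n^2 - 2*n - 3) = (n - 3)*(n + 2)*(n + 1)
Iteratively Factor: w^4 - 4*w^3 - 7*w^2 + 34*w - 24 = (w + 3)*(w^3 - 7*w^2 + 14*w - 8) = (w - 4)*(w + 3)*(w^2 - 3*w + 2) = (w - 4)*(w - 1)*(w + 3)*(w - 2)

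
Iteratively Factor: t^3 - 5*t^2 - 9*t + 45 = (t - 3)*(t^2 - 2*t - 15) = (t - 3)*(t + 3)*(t - 5)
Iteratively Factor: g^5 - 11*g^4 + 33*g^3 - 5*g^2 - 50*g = (g + 1)*(g^4 - 12*g^3 + 45*g^2 - 50*g) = (g - 5)*(g + 1)*(g^3 - 7*g^2 + 10*g) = (g - 5)^2*(g + 1)*(g^2 - 2*g) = g*(g - 5)^2*(g + 1)*(g - 2)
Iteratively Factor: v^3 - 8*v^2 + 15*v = (v - 5)*(v^2 - 3*v) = v*(v - 5)*(v - 3)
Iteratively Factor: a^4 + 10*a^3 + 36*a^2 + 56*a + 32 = (a + 2)*(a^3 + 8*a^2 + 20*a + 16) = (a + 2)^2*(a^2 + 6*a + 8) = (a + 2)^2*(a + 4)*(a + 2)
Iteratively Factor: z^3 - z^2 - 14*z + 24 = (z + 4)*(z^2 - 5*z + 6) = (z - 3)*(z + 4)*(z - 2)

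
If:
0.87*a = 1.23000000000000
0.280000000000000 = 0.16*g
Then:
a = 1.41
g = 1.75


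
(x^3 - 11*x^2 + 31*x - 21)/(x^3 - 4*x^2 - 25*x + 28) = (x - 3)/(x + 4)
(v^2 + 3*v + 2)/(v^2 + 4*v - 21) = (v^2 + 3*v + 2)/(v^2 + 4*v - 21)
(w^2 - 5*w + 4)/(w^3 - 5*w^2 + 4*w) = 1/w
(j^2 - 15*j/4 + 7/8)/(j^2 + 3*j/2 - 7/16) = 2*(2*j - 7)/(4*j + 7)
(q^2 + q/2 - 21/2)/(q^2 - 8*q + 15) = (q + 7/2)/(q - 5)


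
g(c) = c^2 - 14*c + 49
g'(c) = 2*c - 14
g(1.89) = 26.11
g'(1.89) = -10.22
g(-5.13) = 147.14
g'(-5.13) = -24.26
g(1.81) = 26.94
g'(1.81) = -10.38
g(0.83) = 38.07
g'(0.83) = -12.34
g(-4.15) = 124.32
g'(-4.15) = -22.30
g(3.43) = 12.74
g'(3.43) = -7.14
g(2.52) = 20.07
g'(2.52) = -8.96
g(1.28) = 32.72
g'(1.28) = -11.44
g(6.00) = 1.00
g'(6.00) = -2.00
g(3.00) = 16.00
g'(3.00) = -8.00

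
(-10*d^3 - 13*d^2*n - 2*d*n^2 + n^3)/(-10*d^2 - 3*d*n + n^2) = d + n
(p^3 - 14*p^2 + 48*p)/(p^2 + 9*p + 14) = p*(p^2 - 14*p + 48)/(p^2 + 9*p + 14)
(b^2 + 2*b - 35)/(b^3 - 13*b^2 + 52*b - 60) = (b + 7)/(b^2 - 8*b + 12)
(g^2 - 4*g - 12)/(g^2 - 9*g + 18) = (g + 2)/(g - 3)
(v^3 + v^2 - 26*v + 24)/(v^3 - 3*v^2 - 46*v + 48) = (v - 4)/(v - 8)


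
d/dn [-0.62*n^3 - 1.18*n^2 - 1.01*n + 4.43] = -1.86*n^2 - 2.36*n - 1.01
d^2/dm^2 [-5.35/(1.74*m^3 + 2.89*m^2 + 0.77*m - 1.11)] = ((55.854*m + 30.923)*(1.74*m^3 + 2.89*m^2 + 0.77*m - 1.11) - 5.35*(5.22*m^2 + 5.78*m + 0.77)*(10.44*m^2 + 11.56*m + 1.54))/(1.74*m^3 + 2.89*m^2 + 0.77*m - 1.11)^3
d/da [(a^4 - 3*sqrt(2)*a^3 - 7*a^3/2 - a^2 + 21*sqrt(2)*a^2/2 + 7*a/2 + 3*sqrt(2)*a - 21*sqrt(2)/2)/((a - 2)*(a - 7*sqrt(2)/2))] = (4*a^5 - 27*sqrt(2)*a^4 - 19*a^4 + 112*a^3 + 129*sqrt(2)*a^3 - 402*a^2 - 188*sqrt(2)*a^2 + 14*sqrt(2)*a + 588*a - 63 + 7*sqrt(2))/(2*a^4 - 14*sqrt(2)*a^3 - 8*a^3 + 57*a^2 + 56*sqrt(2)*a^2 - 196*a - 56*sqrt(2)*a + 196)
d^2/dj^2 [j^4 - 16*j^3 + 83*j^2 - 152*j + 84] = 12*j^2 - 96*j + 166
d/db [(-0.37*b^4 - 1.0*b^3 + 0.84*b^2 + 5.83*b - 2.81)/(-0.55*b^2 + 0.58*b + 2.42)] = (0.407*b^5 - 0.0937999999999999*b^4 - 4.7416*b^3 - 3.5663*b^2 + 0.974599999999999*b + 15.7384)/(0.3025*b^4 - 0.638*b^3 - 2.3256*b^2 + 2.8072*b + 5.8564)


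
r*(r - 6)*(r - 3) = r^3 - 9*r^2 + 18*r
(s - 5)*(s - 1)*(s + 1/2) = s^3 - 11*s^2/2 + 2*s + 5/2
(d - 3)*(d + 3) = d^2 - 9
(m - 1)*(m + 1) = m^2 - 1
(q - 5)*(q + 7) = q^2 + 2*q - 35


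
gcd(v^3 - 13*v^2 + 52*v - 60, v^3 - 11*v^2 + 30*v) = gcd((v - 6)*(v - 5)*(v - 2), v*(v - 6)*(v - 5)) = v^2 - 11*v + 30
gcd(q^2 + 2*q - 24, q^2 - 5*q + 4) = q - 4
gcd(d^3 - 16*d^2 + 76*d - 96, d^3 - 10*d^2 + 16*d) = d^2 - 10*d + 16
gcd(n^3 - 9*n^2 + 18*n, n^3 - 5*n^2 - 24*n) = n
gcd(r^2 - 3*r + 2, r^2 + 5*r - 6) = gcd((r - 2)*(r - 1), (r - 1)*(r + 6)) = r - 1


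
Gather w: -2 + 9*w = 9*w - 2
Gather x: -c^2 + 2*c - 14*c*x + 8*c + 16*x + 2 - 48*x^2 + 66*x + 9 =-c^2 + 10*c - 48*x^2 + x*(82 - 14*c) + 11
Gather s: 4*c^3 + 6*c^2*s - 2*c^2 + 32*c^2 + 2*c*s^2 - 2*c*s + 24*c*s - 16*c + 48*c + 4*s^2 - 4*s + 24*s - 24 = 4*c^3 + 30*c^2 + 32*c + s^2*(2*c + 4) + s*(6*c^2 + 22*c + 20) - 24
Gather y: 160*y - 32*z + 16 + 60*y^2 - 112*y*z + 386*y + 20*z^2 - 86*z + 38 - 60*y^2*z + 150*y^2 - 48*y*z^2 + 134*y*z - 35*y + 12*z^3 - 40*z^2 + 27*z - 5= y^2*(210 - 60*z) + y*(-48*z^2 + 22*z + 511) + 12*z^3 - 20*z^2 - 91*z + 49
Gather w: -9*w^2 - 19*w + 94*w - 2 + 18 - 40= -9*w^2 + 75*w - 24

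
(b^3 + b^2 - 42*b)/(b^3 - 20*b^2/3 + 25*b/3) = 3*(b^2 + b - 42)/(3*b^2 - 20*b + 25)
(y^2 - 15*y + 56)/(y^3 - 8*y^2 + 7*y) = (y - 8)/(y*(y - 1))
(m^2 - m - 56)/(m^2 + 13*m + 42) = (m - 8)/(m + 6)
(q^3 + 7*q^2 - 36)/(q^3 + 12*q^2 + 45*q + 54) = (q - 2)/(q + 3)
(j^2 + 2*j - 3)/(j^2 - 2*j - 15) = (j - 1)/(j - 5)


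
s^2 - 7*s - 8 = (s - 8)*(s + 1)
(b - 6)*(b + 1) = b^2 - 5*b - 6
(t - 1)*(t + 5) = t^2 + 4*t - 5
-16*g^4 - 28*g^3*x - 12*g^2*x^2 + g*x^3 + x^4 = (-4*g + x)*(g + x)*(2*g + x)^2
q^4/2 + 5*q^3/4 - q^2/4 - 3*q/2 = q*(q/2 + 1)*(q - 1)*(q + 3/2)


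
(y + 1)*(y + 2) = y^2 + 3*y + 2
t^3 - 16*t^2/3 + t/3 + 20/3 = (t - 5)*(t - 4/3)*(t + 1)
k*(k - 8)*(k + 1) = k^3 - 7*k^2 - 8*k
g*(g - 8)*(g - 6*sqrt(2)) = g^3 - 6*sqrt(2)*g^2 - 8*g^2 + 48*sqrt(2)*g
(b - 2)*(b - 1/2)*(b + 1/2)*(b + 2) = b^4 - 17*b^2/4 + 1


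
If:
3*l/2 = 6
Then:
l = 4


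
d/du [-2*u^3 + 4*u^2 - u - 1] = -6*u^2 + 8*u - 1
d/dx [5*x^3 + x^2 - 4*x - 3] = 15*x^2 + 2*x - 4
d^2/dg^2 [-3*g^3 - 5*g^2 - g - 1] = -18*g - 10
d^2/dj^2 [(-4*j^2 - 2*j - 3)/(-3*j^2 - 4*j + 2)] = 2*(-30*j^3 + 153*j^2 + 144*j + 98)/(27*j^6 + 108*j^5 + 90*j^4 - 80*j^3 - 60*j^2 + 48*j - 8)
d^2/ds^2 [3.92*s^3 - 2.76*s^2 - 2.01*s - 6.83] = 23.52*s - 5.52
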